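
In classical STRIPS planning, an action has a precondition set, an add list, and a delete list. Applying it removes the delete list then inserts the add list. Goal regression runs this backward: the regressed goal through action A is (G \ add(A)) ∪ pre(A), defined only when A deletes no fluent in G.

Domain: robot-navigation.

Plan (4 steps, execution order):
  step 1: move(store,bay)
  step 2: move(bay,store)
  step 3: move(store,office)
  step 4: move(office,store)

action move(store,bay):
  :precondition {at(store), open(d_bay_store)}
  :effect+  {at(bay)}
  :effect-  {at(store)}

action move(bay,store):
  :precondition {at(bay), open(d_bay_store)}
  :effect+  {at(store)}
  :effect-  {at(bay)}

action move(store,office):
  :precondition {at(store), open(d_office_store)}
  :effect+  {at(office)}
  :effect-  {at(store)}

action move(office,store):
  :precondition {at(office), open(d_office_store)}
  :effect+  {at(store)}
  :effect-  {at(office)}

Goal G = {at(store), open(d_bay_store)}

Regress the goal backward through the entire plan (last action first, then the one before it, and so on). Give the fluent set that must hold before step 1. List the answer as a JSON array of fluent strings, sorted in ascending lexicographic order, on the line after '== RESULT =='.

Work backward from the goal:
  through step 4 (move(office,store)): drop {at(store)}, keep {open(d_bay_store)}, require {at(office), open(d_office_store)}
    → {at(office), open(d_bay_store), open(d_office_store)}
  through step 3 (move(store,office)): drop {at(office)}, keep {open(d_bay_store), open(d_office_store)}, require {at(store), open(d_office_store)}
    → {at(store), open(d_bay_store), open(d_office_store)}
  through step 2 (move(bay,store)): drop {at(store)}, keep {open(d_bay_store), open(d_office_store)}, require {at(bay), open(d_bay_store)}
    → {at(bay), open(d_bay_store), open(d_office_store)}
  through step 1 (move(store,bay)): drop {at(bay)}, keep {open(d_bay_store), open(d_office_store)}, require {at(store), open(d_bay_store)}
    → {at(store), open(d_bay_store), open(d_office_store)}

== RESULT ==
["at(store)", "open(d_bay_store)", "open(d_office_store)"]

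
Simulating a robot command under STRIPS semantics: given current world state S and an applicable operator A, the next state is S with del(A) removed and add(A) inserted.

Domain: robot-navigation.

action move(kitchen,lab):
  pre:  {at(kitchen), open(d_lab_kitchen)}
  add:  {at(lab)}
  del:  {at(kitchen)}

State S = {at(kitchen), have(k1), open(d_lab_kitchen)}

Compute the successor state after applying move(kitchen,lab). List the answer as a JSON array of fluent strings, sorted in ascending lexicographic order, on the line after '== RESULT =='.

Compute (S \ del) ∪ add:
  pre ⊆ S: {at(kitchen), open(d_lab_kitchen)} ⊆ S  — applicable
  S \ del = {have(k1), open(d_lab_kitchen)}
  ∪ add   = {at(lab), have(k1), open(d_lab_kitchen)}

== RESULT ==
["at(lab)", "have(k1)", "open(d_lab_kitchen)"]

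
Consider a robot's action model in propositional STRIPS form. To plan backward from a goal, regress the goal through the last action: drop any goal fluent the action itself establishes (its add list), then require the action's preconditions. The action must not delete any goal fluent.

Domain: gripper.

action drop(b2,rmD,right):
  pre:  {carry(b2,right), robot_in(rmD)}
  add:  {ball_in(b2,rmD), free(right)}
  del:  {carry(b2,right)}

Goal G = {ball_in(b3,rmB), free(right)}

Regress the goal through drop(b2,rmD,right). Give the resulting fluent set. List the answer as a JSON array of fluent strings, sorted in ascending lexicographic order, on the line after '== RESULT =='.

Regress:
  G ∩ del = {}  (empty — regression defined)
  G \ add = {ball_in(b3,rmB), free(right)} \ {ball_in(b2,rmD), free(right)} = {ball_in(b3,rmB)}
  ∪ pre   = {ball_in(b3,rmB)} ∪ {carry(b2,right), robot_in(rmD)}
          = {ball_in(b3,rmB), carry(b2,right), robot_in(rmD)}

== RESULT ==
["ball_in(b3,rmB)", "carry(b2,right)", "robot_in(rmD)"]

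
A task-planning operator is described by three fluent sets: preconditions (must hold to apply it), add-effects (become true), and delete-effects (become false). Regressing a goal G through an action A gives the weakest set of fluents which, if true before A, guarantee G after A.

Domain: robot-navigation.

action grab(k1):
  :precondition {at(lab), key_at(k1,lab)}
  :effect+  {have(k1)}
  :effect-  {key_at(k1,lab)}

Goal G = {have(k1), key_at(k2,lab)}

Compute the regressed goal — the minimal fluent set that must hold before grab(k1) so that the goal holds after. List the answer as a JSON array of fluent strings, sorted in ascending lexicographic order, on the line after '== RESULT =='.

Compute (G \ add) ∪ pre:
  G ∩ del = {}  (empty — regression defined)
  G \ add = {have(k1), key_at(k2,lab)} \ {have(k1)} = {key_at(k2,lab)}
  ∪ pre   = {key_at(k2,lab)} ∪ {at(lab), key_at(k1,lab)}
          = {at(lab), key_at(k1,lab), key_at(k2,lab)}

== RESULT ==
["at(lab)", "key_at(k1,lab)", "key_at(k2,lab)"]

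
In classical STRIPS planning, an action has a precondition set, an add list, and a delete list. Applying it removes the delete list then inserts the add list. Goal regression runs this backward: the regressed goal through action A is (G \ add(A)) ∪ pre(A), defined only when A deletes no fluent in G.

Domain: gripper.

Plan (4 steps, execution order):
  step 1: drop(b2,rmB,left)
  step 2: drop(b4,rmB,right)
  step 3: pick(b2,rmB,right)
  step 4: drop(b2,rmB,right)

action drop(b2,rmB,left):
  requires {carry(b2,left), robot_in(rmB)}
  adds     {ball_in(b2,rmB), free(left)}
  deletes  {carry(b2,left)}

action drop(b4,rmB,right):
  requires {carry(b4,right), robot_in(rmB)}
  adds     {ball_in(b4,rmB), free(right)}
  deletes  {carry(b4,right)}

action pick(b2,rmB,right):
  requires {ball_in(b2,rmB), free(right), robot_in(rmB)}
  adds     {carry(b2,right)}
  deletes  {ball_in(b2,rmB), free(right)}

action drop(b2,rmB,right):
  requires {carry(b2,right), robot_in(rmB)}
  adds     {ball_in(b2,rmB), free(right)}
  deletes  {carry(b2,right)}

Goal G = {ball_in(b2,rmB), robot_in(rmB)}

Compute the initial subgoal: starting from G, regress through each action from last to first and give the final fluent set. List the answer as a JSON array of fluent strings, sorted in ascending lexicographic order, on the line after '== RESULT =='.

Regress step by step:
  through step 4 (drop(b2,rmB,right)): drop {ball_in(b2,rmB)}, keep {robot_in(rmB)}, require {carry(b2,right), robot_in(rmB)}
    → {carry(b2,right), robot_in(rmB)}
  through step 3 (pick(b2,rmB,right)): drop {carry(b2,right)}, keep {robot_in(rmB)}, require {ball_in(b2,rmB), free(right), robot_in(rmB)}
    → {ball_in(b2,rmB), free(right), robot_in(rmB)}
  through step 2 (drop(b4,rmB,right)): drop {free(right)}, keep {ball_in(b2,rmB), robot_in(rmB)}, require {carry(b4,right), robot_in(rmB)}
    → {ball_in(b2,rmB), carry(b4,right), robot_in(rmB)}
  through step 1 (drop(b2,rmB,left)): drop {ball_in(b2,rmB)}, keep {carry(b4,right), robot_in(rmB)}, require {carry(b2,left), robot_in(rmB)}
    → {carry(b2,left), carry(b4,right), robot_in(rmB)}

== RESULT ==
["carry(b2,left)", "carry(b4,right)", "robot_in(rmB)"]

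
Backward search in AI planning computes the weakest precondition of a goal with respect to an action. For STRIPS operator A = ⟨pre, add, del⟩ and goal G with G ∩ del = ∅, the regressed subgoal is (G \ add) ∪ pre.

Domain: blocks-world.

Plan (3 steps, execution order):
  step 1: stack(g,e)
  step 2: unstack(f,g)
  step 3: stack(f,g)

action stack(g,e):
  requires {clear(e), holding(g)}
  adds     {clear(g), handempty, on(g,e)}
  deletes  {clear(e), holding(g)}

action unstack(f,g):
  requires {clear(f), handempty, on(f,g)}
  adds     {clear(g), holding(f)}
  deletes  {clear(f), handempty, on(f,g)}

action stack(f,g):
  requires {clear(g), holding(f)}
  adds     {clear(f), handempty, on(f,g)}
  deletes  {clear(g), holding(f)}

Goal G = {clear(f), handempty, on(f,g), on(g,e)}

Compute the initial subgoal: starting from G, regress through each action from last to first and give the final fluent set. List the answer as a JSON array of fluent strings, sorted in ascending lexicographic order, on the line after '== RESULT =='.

Work backward from the goal:
  through step 3 (stack(f,g)): drop {clear(f), handempty, on(f,g)}, keep {on(g,e)}, require {clear(g), holding(f)}
    → {clear(g), holding(f), on(g,e)}
  through step 2 (unstack(f,g)): drop {clear(g), holding(f)}, keep {on(g,e)}, require {clear(f), handempty, on(f,g)}
    → {clear(f), handempty, on(f,g), on(g,e)}
  through step 1 (stack(g,e)): drop {handempty, on(g,e)}, keep {clear(f), on(f,g)}, require {clear(e), holding(g)}
    → {clear(e), clear(f), holding(g), on(f,g)}

== RESULT ==
["clear(e)", "clear(f)", "holding(g)", "on(f,g)"]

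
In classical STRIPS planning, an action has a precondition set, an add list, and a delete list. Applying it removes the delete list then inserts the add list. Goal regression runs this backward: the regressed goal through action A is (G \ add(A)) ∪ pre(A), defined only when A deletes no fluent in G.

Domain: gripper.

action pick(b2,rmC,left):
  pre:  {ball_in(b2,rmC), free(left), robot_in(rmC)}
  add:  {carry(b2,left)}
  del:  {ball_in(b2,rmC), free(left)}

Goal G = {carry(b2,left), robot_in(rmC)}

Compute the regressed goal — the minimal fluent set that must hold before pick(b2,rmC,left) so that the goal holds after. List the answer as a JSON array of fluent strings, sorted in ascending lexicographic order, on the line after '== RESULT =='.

Regress:
  G ∩ del = {}  (empty — regression defined)
  G \ add = {carry(b2,left), robot_in(rmC)} \ {carry(b2,left)} = {robot_in(rmC)}
  ∪ pre   = {robot_in(rmC)} ∪ {ball_in(b2,rmC), free(left), robot_in(rmC)}
          = {ball_in(b2,rmC), free(left), robot_in(rmC)}

== RESULT ==
["ball_in(b2,rmC)", "free(left)", "robot_in(rmC)"]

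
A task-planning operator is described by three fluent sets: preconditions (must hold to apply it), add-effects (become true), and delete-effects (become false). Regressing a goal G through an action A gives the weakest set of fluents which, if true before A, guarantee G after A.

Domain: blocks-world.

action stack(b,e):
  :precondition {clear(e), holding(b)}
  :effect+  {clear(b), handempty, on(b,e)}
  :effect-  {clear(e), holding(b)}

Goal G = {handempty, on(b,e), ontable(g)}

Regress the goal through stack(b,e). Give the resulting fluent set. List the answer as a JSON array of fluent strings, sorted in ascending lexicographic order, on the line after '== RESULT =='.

Compute (G \ add) ∪ pre:
  G ∩ del = {}  (empty — regression defined)
  G \ add = {handempty, on(b,e), ontable(g)} \ {clear(b), handempty, on(b,e)} = {ontable(g)}
  ∪ pre   = {ontable(g)} ∪ {clear(e), holding(b)}
          = {clear(e), holding(b), ontable(g)}

== RESULT ==
["clear(e)", "holding(b)", "ontable(g)"]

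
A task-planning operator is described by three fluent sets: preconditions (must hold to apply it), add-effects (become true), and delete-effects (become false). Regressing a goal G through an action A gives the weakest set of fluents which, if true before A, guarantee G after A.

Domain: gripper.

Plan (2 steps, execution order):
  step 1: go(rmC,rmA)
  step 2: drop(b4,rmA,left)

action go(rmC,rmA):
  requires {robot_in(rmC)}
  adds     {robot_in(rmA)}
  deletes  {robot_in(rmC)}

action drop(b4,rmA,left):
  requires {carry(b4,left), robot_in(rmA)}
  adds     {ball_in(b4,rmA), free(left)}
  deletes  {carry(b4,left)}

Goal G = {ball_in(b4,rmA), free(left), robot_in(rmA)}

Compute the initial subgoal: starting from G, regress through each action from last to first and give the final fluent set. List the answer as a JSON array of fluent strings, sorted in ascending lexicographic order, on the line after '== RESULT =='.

Regress step by step:
  through step 2 (drop(b4,rmA,left)): drop {ball_in(b4,rmA), free(left)}, keep {robot_in(rmA)}, require {carry(b4,left), robot_in(rmA)}
    → {carry(b4,left), robot_in(rmA)}
  through step 1 (go(rmC,rmA)): drop {robot_in(rmA)}, keep {carry(b4,left)}, require {robot_in(rmC)}
    → {carry(b4,left), robot_in(rmC)}

== RESULT ==
["carry(b4,left)", "robot_in(rmC)"]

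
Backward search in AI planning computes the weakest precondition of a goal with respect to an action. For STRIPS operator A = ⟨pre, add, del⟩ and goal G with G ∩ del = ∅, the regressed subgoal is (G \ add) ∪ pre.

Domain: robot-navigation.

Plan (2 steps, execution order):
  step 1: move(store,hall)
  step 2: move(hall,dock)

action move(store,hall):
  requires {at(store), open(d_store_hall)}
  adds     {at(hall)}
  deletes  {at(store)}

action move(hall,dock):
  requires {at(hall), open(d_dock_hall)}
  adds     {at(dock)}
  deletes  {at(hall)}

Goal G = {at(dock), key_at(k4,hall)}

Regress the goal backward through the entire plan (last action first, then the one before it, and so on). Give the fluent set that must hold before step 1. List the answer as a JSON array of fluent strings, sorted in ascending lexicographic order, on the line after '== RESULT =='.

Regress step by step:
  through step 2 (move(hall,dock)): drop {at(dock)}, keep {key_at(k4,hall)}, require {at(hall), open(d_dock_hall)}
    → {at(hall), key_at(k4,hall), open(d_dock_hall)}
  through step 1 (move(store,hall)): drop {at(hall)}, keep {key_at(k4,hall), open(d_dock_hall)}, require {at(store), open(d_store_hall)}
    → {at(store), key_at(k4,hall), open(d_dock_hall), open(d_store_hall)}

== RESULT ==
["at(store)", "key_at(k4,hall)", "open(d_dock_hall)", "open(d_store_hall)"]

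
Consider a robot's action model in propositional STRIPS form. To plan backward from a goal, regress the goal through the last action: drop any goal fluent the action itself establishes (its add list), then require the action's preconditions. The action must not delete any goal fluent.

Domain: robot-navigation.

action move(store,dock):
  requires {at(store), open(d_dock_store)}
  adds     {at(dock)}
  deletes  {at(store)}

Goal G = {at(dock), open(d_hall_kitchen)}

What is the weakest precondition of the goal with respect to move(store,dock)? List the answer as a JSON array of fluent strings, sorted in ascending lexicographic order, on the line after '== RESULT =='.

Compute (G \ add) ∪ pre:
  G ∩ del = {}  (empty — regression defined)
  G \ add = {at(dock), open(d_hall_kitchen)} \ {at(dock)} = {open(d_hall_kitchen)}
  ∪ pre   = {open(d_hall_kitchen)} ∪ {at(store), open(d_dock_store)}
          = {at(store), open(d_dock_store), open(d_hall_kitchen)}

== RESULT ==
["at(store)", "open(d_dock_store)", "open(d_hall_kitchen)"]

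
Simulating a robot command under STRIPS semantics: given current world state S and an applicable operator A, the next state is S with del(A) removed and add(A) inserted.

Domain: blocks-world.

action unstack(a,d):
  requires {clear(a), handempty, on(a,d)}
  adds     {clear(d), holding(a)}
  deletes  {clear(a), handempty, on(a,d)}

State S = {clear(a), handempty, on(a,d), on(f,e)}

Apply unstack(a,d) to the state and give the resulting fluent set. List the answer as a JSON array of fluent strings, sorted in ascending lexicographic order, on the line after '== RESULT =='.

Compute (S \ del) ∪ add:
  pre ⊆ S: {clear(a), handempty, on(a,d)} ⊆ S  — applicable
  S \ del = {on(f,e)}
  ∪ add   = {clear(d), holding(a), on(f,e)}

== RESULT ==
["clear(d)", "holding(a)", "on(f,e)"]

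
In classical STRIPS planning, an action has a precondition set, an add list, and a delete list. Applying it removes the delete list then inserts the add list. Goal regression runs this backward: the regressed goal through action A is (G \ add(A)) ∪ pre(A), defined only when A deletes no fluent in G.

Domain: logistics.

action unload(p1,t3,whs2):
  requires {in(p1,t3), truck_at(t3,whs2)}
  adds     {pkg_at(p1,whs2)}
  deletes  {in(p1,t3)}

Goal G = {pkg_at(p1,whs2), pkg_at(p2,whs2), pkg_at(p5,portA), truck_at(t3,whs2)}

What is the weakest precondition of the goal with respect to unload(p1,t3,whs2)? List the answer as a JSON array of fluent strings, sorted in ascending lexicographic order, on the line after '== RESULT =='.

Compute (G \ add) ∪ pre:
  G ∩ del = {}  (empty — regression defined)
  G \ add = {pkg_at(p1,whs2), pkg_at(p2,whs2), pkg_at(p5,portA), truck_at(t3,whs2)} \ {pkg_at(p1,whs2)} = {pkg_at(p2,whs2), pkg_at(p5,portA), truck_at(t3,whs2)}
  ∪ pre   = {pkg_at(p2,whs2), pkg_at(p5,portA), truck_at(t3,whs2)} ∪ {in(p1,t3), truck_at(t3,whs2)}
          = {in(p1,t3), pkg_at(p2,whs2), pkg_at(p5,portA), truck_at(t3,whs2)}

== RESULT ==
["in(p1,t3)", "pkg_at(p2,whs2)", "pkg_at(p5,portA)", "truck_at(t3,whs2)"]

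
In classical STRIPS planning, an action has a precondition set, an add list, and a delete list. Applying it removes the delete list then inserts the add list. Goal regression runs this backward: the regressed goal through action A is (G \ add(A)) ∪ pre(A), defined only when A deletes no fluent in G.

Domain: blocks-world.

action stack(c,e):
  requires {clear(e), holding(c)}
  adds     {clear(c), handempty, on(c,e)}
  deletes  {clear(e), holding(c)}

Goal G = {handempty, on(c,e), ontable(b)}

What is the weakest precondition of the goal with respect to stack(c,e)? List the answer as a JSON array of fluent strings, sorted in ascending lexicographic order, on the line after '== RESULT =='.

Compute (G \ add) ∪ pre:
  G ∩ del = {}  (empty — regression defined)
  G \ add = {handempty, on(c,e), ontable(b)} \ {clear(c), handempty, on(c,e)} = {ontable(b)}
  ∪ pre   = {ontable(b)} ∪ {clear(e), holding(c)}
          = {clear(e), holding(c), ontable(b)}

== RESULT ==
["clear(e)", "holding(c)", "ontable(b)"]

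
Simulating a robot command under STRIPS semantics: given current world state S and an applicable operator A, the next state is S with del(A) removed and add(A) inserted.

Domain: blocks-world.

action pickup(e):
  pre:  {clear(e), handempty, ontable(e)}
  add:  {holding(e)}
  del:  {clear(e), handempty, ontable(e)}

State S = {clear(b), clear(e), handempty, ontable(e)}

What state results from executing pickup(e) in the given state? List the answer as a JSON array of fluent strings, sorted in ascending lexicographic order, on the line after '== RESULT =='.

Compute (S \ del) ∪ add:
  pre ⊆ S: {clear(e), handempty, ontable(e)} ⊆ S  — applicable
  S \ del = {clear(b)}
  ∪ add   = {clear(b), holding(e)}

== RESULT ==
["clear(b)", "holding(e)"]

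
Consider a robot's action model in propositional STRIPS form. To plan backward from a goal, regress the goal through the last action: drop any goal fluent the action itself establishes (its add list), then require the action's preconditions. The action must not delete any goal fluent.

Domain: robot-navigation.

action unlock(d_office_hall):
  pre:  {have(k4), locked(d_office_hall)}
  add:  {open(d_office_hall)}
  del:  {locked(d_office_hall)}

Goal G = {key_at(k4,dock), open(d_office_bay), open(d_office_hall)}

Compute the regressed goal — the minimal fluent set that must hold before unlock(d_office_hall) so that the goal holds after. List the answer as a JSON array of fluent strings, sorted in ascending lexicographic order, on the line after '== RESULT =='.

Compute (G \ add) ∪ pre:
  G ∩ del = {}  (empty — regression defined)
  G \ add = {key_at(k4,dock), open(d_office_bay), open(d_office_hall)} \ {open(d_office_hall)} = {key_at(k4,dock), open(d_office_bay)}
  ∪ pre   = {key_at(k4,dock), open(d_office_bay)} ∪ {have(k4), locked(d_office_hall)}
          = {have(k4), key_at(k4,dock), locked(d_office_hall), open(d_office_bay)}

== RESULT ==
["have(k4)", "key_at(k4,dock)", "locked(d_office_hall)", "open(d_office_bay)"]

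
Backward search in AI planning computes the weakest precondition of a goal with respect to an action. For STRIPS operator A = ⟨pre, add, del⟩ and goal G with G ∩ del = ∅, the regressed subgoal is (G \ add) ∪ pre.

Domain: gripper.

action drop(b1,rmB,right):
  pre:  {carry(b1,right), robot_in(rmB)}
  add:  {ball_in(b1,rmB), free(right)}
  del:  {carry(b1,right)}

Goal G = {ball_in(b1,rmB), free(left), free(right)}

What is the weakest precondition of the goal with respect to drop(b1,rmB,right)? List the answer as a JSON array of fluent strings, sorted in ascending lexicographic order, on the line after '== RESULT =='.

Compute (G \ add) ∪ pre:
  G ∩ del = {}  (empty — regression defined)
  G \ add = {ball_in(b1,rmB), free(left), free(right)} \ {ball_in(b1,rmB), free(right)} = {free(left)}
  ∪ pre   = {free(left)} ∪ {carry(b1,right), robot_in(rmB)}
          = {carry(b1,right), free(left), robot_in(rmB)}

== RESULT ==
["carry(b1,right)", "free(left)", "robot_in(rmB)"]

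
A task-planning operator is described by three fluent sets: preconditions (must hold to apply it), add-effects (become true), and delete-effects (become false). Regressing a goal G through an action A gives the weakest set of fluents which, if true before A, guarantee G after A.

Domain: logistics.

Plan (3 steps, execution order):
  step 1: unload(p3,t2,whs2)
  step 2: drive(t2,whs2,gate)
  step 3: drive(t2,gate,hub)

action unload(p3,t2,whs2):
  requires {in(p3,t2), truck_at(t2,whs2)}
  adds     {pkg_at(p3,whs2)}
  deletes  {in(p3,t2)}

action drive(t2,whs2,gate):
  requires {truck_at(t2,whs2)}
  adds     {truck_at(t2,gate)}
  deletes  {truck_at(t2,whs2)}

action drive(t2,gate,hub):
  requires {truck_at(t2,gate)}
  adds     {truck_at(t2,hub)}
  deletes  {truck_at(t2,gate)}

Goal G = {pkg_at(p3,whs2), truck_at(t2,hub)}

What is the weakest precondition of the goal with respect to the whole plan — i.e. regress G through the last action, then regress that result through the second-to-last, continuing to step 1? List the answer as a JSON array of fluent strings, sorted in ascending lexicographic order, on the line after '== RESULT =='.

Regress step by step:
  through step 3 (drive(t2,gate,hub)): drop {truck_at(t2,hub)}, keep {pkg_at(p3,whs2)}, require {truck_at(t2,gate)}
    → {pkg_at(p3,whs2), truck_at(t2,gate)}
  through step 2 (drive(t2,whs2,gate)): drop {truck_at(t2,gate)}, keep {pkg_at(p3,whs2)}, require {truck_at(t2,whs2)}
    → {pkg_at(p3,whs2), truck_at(t2,whs2)}
  through step 1 (unload(p3,t2,whs2)): drop {pkg_at(p3,whs2)}, keep {truck_at(t2,whs2)}, require {in(p3,t2), truck_at(t2,whs2)}
    → {in(p3,t2), truck_at(t2,whs2)}

== RESULT ==
["in(p3,t2)", "truck_at(t2,whs2)"]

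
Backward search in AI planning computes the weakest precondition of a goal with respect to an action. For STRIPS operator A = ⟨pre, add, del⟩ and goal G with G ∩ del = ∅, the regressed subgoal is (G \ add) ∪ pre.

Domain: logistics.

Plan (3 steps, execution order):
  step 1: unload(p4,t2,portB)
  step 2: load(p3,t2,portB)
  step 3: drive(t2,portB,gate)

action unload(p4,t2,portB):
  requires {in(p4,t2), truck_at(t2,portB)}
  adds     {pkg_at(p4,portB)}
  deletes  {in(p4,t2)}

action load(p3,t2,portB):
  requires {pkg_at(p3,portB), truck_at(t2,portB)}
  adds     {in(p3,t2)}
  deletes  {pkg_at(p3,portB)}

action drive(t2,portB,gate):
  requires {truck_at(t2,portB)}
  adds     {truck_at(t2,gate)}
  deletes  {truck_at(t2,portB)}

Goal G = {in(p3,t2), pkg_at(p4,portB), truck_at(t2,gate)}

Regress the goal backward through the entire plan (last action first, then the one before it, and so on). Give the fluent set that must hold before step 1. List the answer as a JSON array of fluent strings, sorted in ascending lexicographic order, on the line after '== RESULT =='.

Regress step by step:
  through step 3 (drive(t2,portB,gate)): drop {truck_at(t2,gate)}, keep {in(p3,t2), pkg_at(p4,portB)}, require {truck_at(t2,portB)}
    → {in(p3,t2), pkg_at(p4,portB), truck_at(t2,portB)}
  through step 2 (load(p3,t2,portB)): drop {in(p3,t2)}, keep {pkg_at(p4,portB), truck_at(t2,portB)}, require {pkg_at(p3,portB), truck_at(t2,portB)}
    → {pkg_at(p3,portB), pkg_at(p4,portB), truck_at(t2,portB)}
  through step 1 (unload(p4,t2,portB)): drop {pkg_at(p4,portB)}, keep {pkg_at(p3,portB), truck_at(t2,portB)}, require {in(p4,t2), truck_at(t2,portB)}
    → {in(p4,t2), pkg_at(p3,portB), truck_at(t2,portB)}

== RESULT ==
["in(p4,t2)", "pkg_at(p3,portB)", "truck_at(t2,portB)"]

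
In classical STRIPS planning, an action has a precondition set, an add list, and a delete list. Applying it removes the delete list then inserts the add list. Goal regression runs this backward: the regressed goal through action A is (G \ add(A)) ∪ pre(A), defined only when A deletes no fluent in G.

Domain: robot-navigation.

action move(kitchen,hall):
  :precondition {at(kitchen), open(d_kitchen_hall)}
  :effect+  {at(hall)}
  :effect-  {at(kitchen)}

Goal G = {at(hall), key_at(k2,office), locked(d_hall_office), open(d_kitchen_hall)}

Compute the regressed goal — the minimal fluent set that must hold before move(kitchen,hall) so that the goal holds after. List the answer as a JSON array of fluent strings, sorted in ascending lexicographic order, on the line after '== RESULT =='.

Compute (G \ add) ∪ pre:
  G ∩ del = {}  (empty — regression defined)
  G \ add = {at(hall), key_at(k2,office), locked(d_hall_office), open(d_kitchen_hall)} \ {at(hall)} = {key_at(k2,office), locked(d_hall_office), open(d_kitchen_hall)}
  ∪ pre   = {key_at(k2,office), locked(d_hall_office), open(d_kitchen_hall)} ∪ {at(kitchen), open(d_kitchen_hall)}
          = {at(kitchen), key_at(k2,office), locked(d_hall_office), open(d_kitchen_hall)}

== RESULT ==
["at(kitchen)", "key_at(k2,office)", "locked(d_hall_office)", "open(d_kitchen_hall)"]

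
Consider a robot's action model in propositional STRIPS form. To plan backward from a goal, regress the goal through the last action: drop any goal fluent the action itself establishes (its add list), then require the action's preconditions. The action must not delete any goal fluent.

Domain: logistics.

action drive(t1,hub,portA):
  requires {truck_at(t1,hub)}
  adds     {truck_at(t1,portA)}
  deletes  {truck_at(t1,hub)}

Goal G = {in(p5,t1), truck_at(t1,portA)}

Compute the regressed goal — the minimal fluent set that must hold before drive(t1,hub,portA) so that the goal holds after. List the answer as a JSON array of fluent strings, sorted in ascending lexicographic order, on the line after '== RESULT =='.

Regress:
  G ∩ del = {}  (empty — regression defined)
  G \ add = {in(p5,t1), truck_at(t1,portA)} \ {truck_at(t1,portA)} = {in(p5,t1)}
  ∪ pre   = {in(p5,t1)} ∪ {truck_at(t1,hub)}
          = {in(p5,t1), truck_at(t1,hub)}

== RESULT ==
["in(p5,t1)", "truck_at(t1,hub)"]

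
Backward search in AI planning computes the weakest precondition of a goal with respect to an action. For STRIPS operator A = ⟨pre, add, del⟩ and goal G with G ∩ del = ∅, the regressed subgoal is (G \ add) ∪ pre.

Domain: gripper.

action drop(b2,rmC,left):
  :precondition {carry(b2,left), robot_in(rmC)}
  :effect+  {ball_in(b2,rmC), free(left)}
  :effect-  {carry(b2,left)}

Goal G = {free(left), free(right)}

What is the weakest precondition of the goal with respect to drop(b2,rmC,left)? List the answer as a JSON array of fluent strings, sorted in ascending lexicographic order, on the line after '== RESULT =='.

Compute (G \ add) ∪ pre:
  G ∩ del = {}  (empty — regression defined)
  G \ add = {free(left), free(right)} \ {ball_in(b2,rmC), free(left)} = {free(right)}
  ∪ pre   = {free(right)} ∪ {carry(b2,left), robot_in(rmC)}
          = {carry(b2,left), free(right), robot_in(rmC)}

== RESULT ==
["carry(b2,left)", "free(right)", "robot_in(rmC)"]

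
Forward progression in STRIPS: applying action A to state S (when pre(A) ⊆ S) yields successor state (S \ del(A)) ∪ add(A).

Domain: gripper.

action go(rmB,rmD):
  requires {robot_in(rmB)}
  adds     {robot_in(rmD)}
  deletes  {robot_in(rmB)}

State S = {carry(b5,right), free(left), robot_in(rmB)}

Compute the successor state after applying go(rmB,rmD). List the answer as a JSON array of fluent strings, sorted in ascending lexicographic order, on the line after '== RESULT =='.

Compute (S \ del) ∪ add:
  pre ⊆ S: {robot_in(rmB)} ⊆ S  — applicable
  S \ del = {carry(b5,right), free(left)}
  ∪ add   = {carry(b5,right), free(left), robot_in(rmD)}

== RESULT ==
["carry(b5,right)", "free(left)", "robot_in(rmD)"]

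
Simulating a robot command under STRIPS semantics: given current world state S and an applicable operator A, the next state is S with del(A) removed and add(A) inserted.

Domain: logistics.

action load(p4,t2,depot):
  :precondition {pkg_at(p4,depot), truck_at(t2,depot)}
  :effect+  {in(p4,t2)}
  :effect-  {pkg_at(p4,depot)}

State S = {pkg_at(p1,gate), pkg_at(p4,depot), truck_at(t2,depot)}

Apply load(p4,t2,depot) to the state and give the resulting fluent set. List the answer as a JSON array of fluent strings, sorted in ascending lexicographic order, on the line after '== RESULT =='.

Progress:
  pre ⊆ S: {pkg_at(p4,depot), truck_at(t2,depot)} ⊆ S  — applicable
  S \ del = {pkg_at(p1,gate), truck_at(t2,depot)}
  ∪ add   = {in(p4,t2), pkg_at(p1,gate), truck_at(t2,depot)}

== RESULT ==
["in(p4,t2)", "pkg_at(p1,gate)", "truck_at(t2,depot)"]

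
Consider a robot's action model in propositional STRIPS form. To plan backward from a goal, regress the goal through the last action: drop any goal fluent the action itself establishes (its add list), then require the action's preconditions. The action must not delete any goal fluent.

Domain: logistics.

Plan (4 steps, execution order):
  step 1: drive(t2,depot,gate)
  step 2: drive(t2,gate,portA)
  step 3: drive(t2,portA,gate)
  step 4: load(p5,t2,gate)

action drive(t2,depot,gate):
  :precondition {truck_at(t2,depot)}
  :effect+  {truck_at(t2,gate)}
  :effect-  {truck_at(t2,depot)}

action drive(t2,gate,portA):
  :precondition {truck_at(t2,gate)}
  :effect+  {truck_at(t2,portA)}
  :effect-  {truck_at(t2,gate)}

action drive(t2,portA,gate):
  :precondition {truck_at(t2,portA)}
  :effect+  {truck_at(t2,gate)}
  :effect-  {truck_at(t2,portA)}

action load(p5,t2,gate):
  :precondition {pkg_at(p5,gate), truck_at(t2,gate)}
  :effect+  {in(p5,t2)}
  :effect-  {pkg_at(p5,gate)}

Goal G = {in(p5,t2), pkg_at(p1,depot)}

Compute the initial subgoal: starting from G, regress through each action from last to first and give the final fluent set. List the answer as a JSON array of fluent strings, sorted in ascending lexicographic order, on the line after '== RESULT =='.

Regress step by step:
  through step 4 (load(p5,t2,gate)): drop {in(p5,t2)}, keep {pkg_at(p1,depot)}, require {pkg_at(p5,gate), truck_at(t2,gate)}
    → {pkg_at(p1,depot), pkg_at(p5,gate), truck_at(t2,gate)}
  through step 3 (drive(t2,portA,gate)): drop {truck_at(t2,gate)}, keep {pkg_at(p1,depot), pkg_at(p5,gate)}, require {truck_at(t2,portA)}
    → {pkg_at(p1,depot), pkg_at(p5,gate), truck_at(t2,portA)}
  through step 2 (drive(t2,gate,portA)): drop {truck_at(t2,portA)}, keep {pkg_at(p1,depot), pkg_at(p5,gate)}, require {truck_at(t2,gate)}
    → {pkg_at(p1,depot), pkg_at(p5,gate), truck_at(t2,gate)}
  through step 1 (drive(t2,depot,gate)): drop {truck_at(t2,gate)}, keep {pkg_at(p1,depot), pkg_at(p5,gate)}, require {truck_at(t2,depot)}
    → {pkg_at(p1,depot), pkg_at(p5,gate), truck_at(t2,depot)}

== RESULT ==
["pkg_at(p1,depot)", "pkg_at(p5,gate)", "truck_at(t2,depot)"]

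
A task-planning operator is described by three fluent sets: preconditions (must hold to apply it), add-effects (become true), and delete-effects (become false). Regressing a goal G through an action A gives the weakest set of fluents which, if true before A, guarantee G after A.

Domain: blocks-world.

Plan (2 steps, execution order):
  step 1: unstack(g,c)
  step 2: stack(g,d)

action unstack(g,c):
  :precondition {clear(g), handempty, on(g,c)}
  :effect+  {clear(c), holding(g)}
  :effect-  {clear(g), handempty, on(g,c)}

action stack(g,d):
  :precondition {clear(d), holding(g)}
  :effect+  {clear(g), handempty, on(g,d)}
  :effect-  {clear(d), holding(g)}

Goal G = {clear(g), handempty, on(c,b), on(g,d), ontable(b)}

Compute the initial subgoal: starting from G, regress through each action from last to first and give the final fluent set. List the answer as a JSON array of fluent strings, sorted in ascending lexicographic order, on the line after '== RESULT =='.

Work backward from the goal:
  through step 2 (stack(g,d)): drop {clear(g), handempty, on(g,d)}, keep {on(c,b), ontable(b)}, require {clear(d), holding(g)}
    → {clear(d), holding(g), on(c,b), ontable(b)}
  through step 1 (unstack(g,c)): drop {holding(g)}, keep {clear(d), on(c,b), ontable(b)}, require {clear(g), handempty, on(g,c)}
    → {clear(d), clear(g), handempty, on(c,b), on(g,c), ontable(b)}

== RESULT ==
["clear(d)", "clear(g)", "handempty", "on(c,b)", "on(g,c)", "ontable(b)"]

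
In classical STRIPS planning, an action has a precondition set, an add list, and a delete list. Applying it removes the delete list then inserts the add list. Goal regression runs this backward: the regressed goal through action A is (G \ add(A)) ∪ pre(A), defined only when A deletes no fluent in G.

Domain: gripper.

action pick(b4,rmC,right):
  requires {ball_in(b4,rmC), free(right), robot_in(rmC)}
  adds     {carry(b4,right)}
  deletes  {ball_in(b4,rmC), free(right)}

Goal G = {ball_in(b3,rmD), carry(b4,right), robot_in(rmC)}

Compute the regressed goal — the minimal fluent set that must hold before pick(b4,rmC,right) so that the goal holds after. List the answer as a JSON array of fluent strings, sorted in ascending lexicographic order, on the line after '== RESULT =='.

Compute (G \ add) ∪ pre:
  G ∩ del = {}  (empty — regression defined)
  G \ add = {ball_in(b3,rmD), carry(b4,right), robot_in(rmC)} \ {carry(b4,right)} = {ball_in(b3,rmD), robot_in(rmC)}
  ∪ pre   = {ball_in(b3,rmD), robot_in(rmC)} ∪ {ball_in(b4,rmC), free(right), robot_in(rmC)}
          = {ball_in(b3,rmD), ball_in(b4,rmC), free(right), robot_in(rmC)}

== RESULT ==
["ball_in(b3,rmD)", "ball_in(b4,rmC)", "free(right)", "robot_in(rmC)"]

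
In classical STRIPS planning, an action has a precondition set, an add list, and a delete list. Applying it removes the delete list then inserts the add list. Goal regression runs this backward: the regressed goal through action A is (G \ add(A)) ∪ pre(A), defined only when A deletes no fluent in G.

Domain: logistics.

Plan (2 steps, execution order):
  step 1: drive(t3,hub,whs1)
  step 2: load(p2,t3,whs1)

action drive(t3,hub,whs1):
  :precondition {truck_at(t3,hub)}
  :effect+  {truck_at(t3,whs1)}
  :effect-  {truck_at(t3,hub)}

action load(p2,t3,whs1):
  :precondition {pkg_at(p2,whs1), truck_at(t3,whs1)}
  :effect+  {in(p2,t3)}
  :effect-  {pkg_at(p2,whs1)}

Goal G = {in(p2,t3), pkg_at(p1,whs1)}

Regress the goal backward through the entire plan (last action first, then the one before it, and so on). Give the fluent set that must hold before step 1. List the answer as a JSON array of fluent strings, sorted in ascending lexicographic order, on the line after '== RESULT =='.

Work backward from the goal:
  through step 2 (load(p2,t3,whs1)): drop {in(p2,t3)}, keep {pkg_at(p1,whs1)}, require {pkg_at(p2,whs1), truck_at(t3,whs1)}
    → {pkg_at(p1,whs1), pkg_at(p2,whs1), truck_at(t3,whs1)}
  through step 1 (drive(t3,hub,whs1)): drop {truck_at(t3,whs1)}, keep {pkg_at(p1,whs1), pkg_at(p2,whs1)}, require {truck_at(t3,hub)}
    → {pkg_at(p1,whs1), pkg_at(p2,whs1), truck_at(t3,hub)}

== RESULT ==
["pkg_at(p1,whs1)", "pkg_at(p2,whs1)", "truck_at(t3,hub)"]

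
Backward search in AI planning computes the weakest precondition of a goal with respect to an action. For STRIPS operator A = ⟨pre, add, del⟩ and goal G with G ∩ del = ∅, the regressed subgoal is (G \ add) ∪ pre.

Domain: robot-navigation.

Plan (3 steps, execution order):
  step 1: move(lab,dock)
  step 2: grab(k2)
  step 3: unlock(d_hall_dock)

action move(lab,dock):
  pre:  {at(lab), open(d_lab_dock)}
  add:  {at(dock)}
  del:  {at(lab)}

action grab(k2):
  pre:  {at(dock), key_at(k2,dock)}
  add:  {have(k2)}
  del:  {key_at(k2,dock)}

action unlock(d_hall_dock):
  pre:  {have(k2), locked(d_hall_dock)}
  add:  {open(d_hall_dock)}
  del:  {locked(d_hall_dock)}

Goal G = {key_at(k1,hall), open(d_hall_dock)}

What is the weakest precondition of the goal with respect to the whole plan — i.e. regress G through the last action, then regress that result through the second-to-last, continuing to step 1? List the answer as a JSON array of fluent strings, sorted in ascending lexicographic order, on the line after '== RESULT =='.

Work backward from the goal:
  through step 3 (unlock(d_hall_dock)): drop {open(d_hall_dock)}, keep {key_at(k1,hall)}, require {have(k2), locked(d_hall_dock)}
    → {have(k2), key_at(k1,hall), locked(d_hall_dock)}
  through step 2 (grab(k2)): drop {have(k2)}, keep {key_at(k1,hall), locked(d_hall_dock)}, require {at(dock), key_at(k2,dock)}
    → {at(dock), key_at(k1,hall), key_at(k2,dock), locked(d_hall_dock)}
  through step 1 (move(lab,dock)): drop {at(dock)}, keep {key_at(k1,hall), key_at(k2,dock), locked(d_hall_dock)}, require {at(lab), open(d_lab_dock)}
    → {at(lab), key_at(k1,hall), key_at(k2,dock), locked(d_hall_dock), open(d_lab_dock)}

== RESULT ==
["at(lab)", "key_at(k1,hall)", "key_at(k2,dock)", "locked(d_hall_dock)", "open(d_lab_dock)"]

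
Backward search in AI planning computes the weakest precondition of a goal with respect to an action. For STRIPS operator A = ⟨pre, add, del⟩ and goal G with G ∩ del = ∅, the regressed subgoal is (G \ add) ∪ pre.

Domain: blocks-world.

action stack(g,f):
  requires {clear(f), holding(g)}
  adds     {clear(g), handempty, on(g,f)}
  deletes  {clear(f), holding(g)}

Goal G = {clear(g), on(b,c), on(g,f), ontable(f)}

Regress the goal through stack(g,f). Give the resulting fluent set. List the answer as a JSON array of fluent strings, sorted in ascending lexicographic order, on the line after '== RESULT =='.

Compute (G \ add) ∪ pre:
  G ∩ del = {}  (empty — regression defined)
  G \ add = {clear(g), on(b,c), on(g,f), ontable(f)} \ {clear(g), handempty, on(g,f)} = {on(b,c), ontable(f)}
  ∪ pre   = {on(b,c), ontable(f)} ∪ {clear(f), holding(g)}
          = {clear(f), holding(g), on(b,c), ontable(f)}

== RESULT ==
["clear(f)", "holding(g)", "on(b,c)", "ontable(f)"]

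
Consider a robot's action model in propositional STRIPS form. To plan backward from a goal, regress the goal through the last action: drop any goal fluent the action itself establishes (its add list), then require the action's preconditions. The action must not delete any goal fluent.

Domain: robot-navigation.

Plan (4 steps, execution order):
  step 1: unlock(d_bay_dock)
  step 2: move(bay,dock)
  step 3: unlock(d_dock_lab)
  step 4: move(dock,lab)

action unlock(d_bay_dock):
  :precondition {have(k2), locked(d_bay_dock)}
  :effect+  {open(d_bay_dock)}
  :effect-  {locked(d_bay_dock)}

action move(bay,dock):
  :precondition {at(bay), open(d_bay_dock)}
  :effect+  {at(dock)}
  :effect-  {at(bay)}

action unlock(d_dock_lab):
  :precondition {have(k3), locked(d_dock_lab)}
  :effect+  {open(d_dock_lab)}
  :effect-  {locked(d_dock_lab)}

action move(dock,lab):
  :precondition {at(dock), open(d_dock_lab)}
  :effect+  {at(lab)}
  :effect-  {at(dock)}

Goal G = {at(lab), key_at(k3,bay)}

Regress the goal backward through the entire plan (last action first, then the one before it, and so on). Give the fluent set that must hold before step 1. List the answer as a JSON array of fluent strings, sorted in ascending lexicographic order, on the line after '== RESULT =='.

Work backward from the goal:
  through step 4 (move(dock,lab)): drop {at(lab)}, keep {key_at(k3,bay)}, require {at(dock), open(d_dock_lab)}
    → {at(dock), key_at(k3,bay), open(d_dock_lab)}
  through step 3 (unlock(d_dock_lab)): drop {open(d_dock_lab)}, keep {at(dock), key_at(k3,bay)}, require {have(k3), locked(d_dock_lab)}
    → {at(dock), have(k3), key_at(k3,bay), locked(d_dock_lab)}
  through step 2 (move(bay,dock)): drop {at(dock)}, keep {have(k3), key_at(k3,bay), locked(d_dock_lab)}, require {at(bay), open(d_bay_dock)}
    → {at(bay), have(k3), key_at(k3,bay), locked(d_dock_lab), open(d_bay_dock)}
  through step 1 (unlock(d_bay_dock)): drop {open(d_bay_dock)}, keep {at(bay), have(k3), key_at(k3,bay), locked(d_dock_lab)}, require {have(k2), locked(d_bay_dock)}
    → {at(bay), have(k2), have(k3), key_at(k3,bay), locked(d_bay_dock), locked(d_dock_lab)}

== RESULT ==
["at(bay)", "have(k2)", "have(k3)", "key_at(k3,bay)", "locked(d_bay_dock)", "locked(d_dock_lab)"]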